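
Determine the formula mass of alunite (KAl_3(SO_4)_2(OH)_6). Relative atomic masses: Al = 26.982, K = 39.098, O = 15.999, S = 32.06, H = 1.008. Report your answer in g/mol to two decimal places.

K: 1 × 39.098 = 39.0980
Al: 3 × 26.982 = 80.9460
S: 2 × 32.06 = 64.1200
O: 14 × 15.999 = 223.9860
H: 6 × 1.008 = 6.0480
Summing the contributions gives the formula mass.

414.20 g/mol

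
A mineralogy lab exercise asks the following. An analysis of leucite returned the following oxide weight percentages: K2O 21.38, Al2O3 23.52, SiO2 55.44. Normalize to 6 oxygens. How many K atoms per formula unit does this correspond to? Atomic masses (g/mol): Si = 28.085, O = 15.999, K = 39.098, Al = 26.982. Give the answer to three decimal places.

21.38 wt% K2O ÷ 94.195 g/mol = 0.22698 mol, giving 0.45396 K and 0.22698 O.
23.52 wt% Al2O3 ÷ 101.961 g/mol = 0.23068 mol, giving 0.46136 Al and 0.69204 O.
55.44 wt% SiO2 ÷ 60.083 g/mol = 0.92272 mol, giving 0.92272 Si and 1.84544 O.
Oxygen sums to 2.76446; scaling by 6/2.76446 = 2.17041 puts the formula on 6 O.
K: 0.45396 × 2.17041 = 0.985 atoms per formula unit.

0.985 K apfu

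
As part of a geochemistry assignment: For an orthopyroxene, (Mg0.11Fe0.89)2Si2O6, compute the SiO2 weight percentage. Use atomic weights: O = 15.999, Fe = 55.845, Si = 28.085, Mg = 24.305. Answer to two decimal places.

Formula mass = 256.915 g/mol.
2 Si → 2.0000 mol SiO2 per formula unit; M(SiO2) = 60.083, so SiO2 mass = 120.166 g.
120.166/256.915 × 100 = 46.77 wt%.

46.77 wt%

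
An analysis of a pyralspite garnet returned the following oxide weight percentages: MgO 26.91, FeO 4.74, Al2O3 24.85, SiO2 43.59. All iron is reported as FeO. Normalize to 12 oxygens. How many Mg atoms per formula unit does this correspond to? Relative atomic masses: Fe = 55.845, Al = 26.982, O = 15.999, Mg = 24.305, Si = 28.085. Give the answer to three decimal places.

2.748 Mg apfu

MgO (M=40.304): mol = 0.66768; Mg = 0.66768, O = 0.66768.
FeO (M=71.844): mol = 0.06598; Fe = 0.06598, O = 0.06598.
Al2O3 (M=101.961): mol = 0.24372; Al = 0.48744, O = 0.73116.
SiO2 (M=60.083): mol = 0.72550; Si = 0.72550, O = 1.45100.
ΣO = 2.91582; factor = 12/ΣO = 4.11548.
Mg apfu = 0.66768 × 4.11548 = 2.748.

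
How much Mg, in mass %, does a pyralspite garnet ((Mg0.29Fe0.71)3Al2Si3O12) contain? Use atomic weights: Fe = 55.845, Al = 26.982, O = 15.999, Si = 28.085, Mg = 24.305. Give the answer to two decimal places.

4.50 mass %

Formula mass = 0.87·24.305 + 2.13·55.845 + 2·26.982 + 3·28.085 + 12·15.999 = 470.302 g/mol, of which 21.145 g is Mg.
So Mg makes up 21.145/470.302 = 0.0450 of the mass, i.e. 4.50%.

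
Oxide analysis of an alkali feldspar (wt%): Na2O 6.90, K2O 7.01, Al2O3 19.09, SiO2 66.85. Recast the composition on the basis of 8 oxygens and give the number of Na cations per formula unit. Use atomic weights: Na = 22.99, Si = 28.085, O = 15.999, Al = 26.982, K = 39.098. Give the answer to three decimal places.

0.599 Na apfu

Na2O (M=61.979): mol = 0.11133; Na = 0.22266, O = 0.11133.
K2O (M=94.195): mol = 0.07442; K = 0.14884, O = 0.07442.
Al2O3 (M=101.961): mol = 0.18723; Al = 0.37446, O = 0.56169.
SiO2 (M=60.083): mol = 1.11263; Si = 1.11263, O = 2.22526.
ΣO = 2.97270; factor = 8/ΣO = 2.69116.
Na apfu = 0.22266 × 2.69116 = 0.599.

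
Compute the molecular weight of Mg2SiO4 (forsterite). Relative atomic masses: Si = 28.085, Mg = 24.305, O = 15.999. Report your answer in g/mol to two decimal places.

M = 2*24.305 + 1*28.085 + 4*15.999

140.69 g/mol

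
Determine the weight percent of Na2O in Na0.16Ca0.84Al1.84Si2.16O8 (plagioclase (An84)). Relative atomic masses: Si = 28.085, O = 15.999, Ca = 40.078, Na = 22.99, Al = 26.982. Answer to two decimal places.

1.80 wt%

Molar mass of Na0.16Ca0.84Al1.84Si2.16O8 = 0.16*22.99 + 0.84*40.078 + 1.84*26.982 + 2.16*28.085 + 8*15.999 = 275.646 g/mol.
Each formula unit contains 0.16 Na, equivalent to 0.16/2 = 0.0800 mol Na2O.
M(Na2O) = 2×22.99 + 1×15.999 = 61.979 g/mol.
Mass of Na2O per formula unit = 0.0800 × 61.979 = 4.958 g.
Na2O wt% = 4.958 / 275.646 × 100 = 1.80%.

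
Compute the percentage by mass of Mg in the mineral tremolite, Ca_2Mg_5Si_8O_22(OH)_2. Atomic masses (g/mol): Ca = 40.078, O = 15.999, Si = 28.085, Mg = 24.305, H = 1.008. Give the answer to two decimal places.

14.96 mass %

M(Ca_2Mg_5Si_8O_22(OH)_2) = 812.353 g/mol.
Mg contributes 5 × 24.305 = 121.525 g per mole.
121.525/812.353 = 0.1496 → 14.96%.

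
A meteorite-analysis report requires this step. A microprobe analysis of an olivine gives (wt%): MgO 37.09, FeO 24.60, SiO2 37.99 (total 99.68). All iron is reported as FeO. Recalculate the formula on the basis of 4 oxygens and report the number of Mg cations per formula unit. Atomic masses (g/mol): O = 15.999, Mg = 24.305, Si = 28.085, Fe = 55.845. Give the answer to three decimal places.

MgO: 37.09/40.304 = 0.92026 mol → 0.92026 mol Mg, 0.92026 mol O.
FeO: 24.60/71.844 = 0.34241 mol → 0.34241 mol Fe, 0.34241 mol O.
SiO2: 37.99/60.083 = 0.63229 mol → 0.63229 mol Si, 1.26458 mol O.
Total oxygen = 2.52725 mol. Normalization factor = 4/2.52725 = 1.58275.
Mg per 4 O = 0.92026 × 1.58275 = 1.457.

1.457 Mg apfu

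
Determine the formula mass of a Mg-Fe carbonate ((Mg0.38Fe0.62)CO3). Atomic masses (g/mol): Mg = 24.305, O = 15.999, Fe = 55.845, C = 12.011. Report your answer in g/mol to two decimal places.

M = 0.38(24.305) + 0.62(55.845) + 1(12.011) + 3(15.999)

103.87 g/mol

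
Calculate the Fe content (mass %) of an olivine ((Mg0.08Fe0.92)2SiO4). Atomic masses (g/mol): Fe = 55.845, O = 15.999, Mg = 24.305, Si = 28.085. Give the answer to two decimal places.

Molar mass of (Mg0.08Fe0.92)2SiO4: 0.16*24.305 + 1.84*55.845 + 1*28.085 + 4*15.999 = 198.725 g/mol.
Mass of Fe per formula unit: 1.84 × 55.845 = 102.755 g.
Weight fraction Fe = 102.755 / 198.725 = 0.5171.

51.71 mass %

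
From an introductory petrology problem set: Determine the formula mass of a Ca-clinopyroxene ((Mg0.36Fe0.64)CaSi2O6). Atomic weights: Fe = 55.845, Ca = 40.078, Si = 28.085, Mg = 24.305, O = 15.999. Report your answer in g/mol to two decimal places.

236.73 g/mol

Mg: 0.36 × 24.305 = 8.7498
Fe: 0.64 × 55.845 = 35.7408
Ca: 1 × 40.078 = 40.0780
Si: 2 × 28.085 = 56.1700
O: 6 × 15.999 = 95.9940
Summing the contributions gives the formula mass.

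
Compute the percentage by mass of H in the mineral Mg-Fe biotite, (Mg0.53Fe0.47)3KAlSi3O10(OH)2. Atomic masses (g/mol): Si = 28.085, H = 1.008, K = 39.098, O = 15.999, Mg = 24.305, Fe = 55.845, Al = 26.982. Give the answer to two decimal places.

0.44 mass %

Molar mass of (Mg0.53Fe0.47)3KAlSi3O10(OH)2: 1.59*24.305 + 1.41*55.845 + 1*39.098 + 1*26.982 + 3*28.085 + 12*15.999 + 2*1.008 = 461.725 g/mol.
Mass of H per formula unit: 2 × 1.008 = 2.016 g.
Weight fraction H = 2.016 / 461.725 = 0.0044.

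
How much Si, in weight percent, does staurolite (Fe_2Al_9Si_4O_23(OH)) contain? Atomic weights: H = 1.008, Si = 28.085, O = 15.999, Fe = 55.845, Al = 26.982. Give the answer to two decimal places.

Formula mass = 2×55.845 + 9×26.982 + 4×28.085 + 24×15.999 + 1×1.008 = 851.852 g/mol, of which 112.340 g is Si.
So Si makes up 112.340/851.852 = 0.1319 of the mass, i.e. 13.19%.

13.19 weight percent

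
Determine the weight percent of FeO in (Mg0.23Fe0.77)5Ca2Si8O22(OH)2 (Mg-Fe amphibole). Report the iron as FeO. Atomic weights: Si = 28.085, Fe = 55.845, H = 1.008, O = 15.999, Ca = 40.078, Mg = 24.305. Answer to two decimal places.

29.62 wt%

Formula mass = 933.782 g/mol.
3.85 Fe → 3.8500 mol FeO per formula unit; M(FeO) = 71.844, so FeO mass = 276.599 g.
276.599/933.782 × 100 = 29.62 wt%.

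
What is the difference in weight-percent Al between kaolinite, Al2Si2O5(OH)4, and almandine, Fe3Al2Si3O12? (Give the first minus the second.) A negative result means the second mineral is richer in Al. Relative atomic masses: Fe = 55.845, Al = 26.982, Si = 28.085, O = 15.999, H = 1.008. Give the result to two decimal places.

10.06 percentage points

Al in Al2Si2O5(OH)4: molar mass 258.157 g/mol; 2×26.982 = 53.964 g → 20.90 wt%.
Al in Fe3Al2Si3O12: molar mass 497.742 g/mol; 2×26.982 = 53.964 g → 10.84 wt%.
Difference = 20.90 − 10.84 = 10.06 percentage points.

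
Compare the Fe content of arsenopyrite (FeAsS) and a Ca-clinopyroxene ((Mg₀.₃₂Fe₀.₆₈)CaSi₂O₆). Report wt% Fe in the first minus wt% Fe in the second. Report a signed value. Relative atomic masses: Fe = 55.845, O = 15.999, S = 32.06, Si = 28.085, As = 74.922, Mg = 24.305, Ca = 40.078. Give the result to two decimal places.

First mineral: 55.845 g Fe in 162.827 g formula = 34.30 wt% Fe.
Second mineral: 37.975 g Fe in 237.994 g formula = 15.96 wt% Fe.
34.30% − 15.96% gives a difference of 18.34 percentage points.

18.34 percentage points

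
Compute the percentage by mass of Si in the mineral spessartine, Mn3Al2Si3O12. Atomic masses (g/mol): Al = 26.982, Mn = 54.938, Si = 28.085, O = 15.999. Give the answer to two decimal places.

17.02 weight percent

Molar mass of Mn3Al2Si3O12: 3·54.938 + 2·26.982 + 3·28.085 + 12·15.999 = 495.021 g/mol.
Mass of Si per formula unit: 3 × 28.085 = 84.255 g.
Weight fraction Si = 84.255 / 495.021 = 0.1702.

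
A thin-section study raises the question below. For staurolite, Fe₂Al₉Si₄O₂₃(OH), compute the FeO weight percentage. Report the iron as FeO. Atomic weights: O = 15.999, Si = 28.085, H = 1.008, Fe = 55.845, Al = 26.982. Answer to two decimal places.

Formula mass = 851.852 g/mol.
2 Fe → 2.0000 mol FeO per formula unit; M(FeO) = 71.844, so FeO mass = 143.688 g.
143.688/851.852 × 100 = 16.87 wt%.

16.87 wt%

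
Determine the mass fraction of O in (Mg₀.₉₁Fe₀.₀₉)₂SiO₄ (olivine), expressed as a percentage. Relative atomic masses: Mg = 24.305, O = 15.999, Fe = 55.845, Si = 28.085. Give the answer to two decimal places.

43.72 weight percent

Formula mass = 1.82×24.305 + 0.18×55.845 + 1×28.085 + 4×15.999 = 146.368 g/mol, of which 63.996 g is O.
So O makes up 63.996/146.368 = 0.4372 of the mass, i.e. 43.72%.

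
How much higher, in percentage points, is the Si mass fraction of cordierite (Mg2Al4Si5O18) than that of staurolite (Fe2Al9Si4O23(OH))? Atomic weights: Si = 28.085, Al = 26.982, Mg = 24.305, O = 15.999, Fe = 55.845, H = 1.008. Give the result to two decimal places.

Si in Mg2Al4Si5O18: molar mass 584.945 g/mol; 5×28.085 = 140.425 g → 24.01 wt%.
Si in Fe2Al9Si4O23(OH): molar mass 851.852 g/mol; 4×28.085 = 112.340 g → 13.19 wt%.
Difference = 24.01 − 13.19 = 10.82 percentage points.

10.82 percentage points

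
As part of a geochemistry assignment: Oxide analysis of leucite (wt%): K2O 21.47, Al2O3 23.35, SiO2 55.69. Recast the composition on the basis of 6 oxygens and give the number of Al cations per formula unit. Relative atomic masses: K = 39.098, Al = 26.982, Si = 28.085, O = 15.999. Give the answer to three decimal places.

0.993 Al apfu

K2O (M=94.195): mol = 0.22793; K = 0.45586, O = 0.22793.
Al2O3 (M=101.961): mol = 0.22901; Al = 0.45802, O = 0.68703.
SiO2 (M=60.083): mol = 0.92688; Si = 0.92688, O = 1.85376.
ΣO = 2.76872; factor = 6/ΣO = 2.16707.
Al apfu = 0.45802 × 2.16707 = 0.993.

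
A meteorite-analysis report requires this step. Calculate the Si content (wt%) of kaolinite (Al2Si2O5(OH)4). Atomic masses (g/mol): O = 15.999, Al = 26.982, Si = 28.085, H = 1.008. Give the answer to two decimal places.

21.76 wt%

Molar mass of Al2Si2O5(OH)4: 2×26.982 + 2×28.085 + 9×15.999 + 4×1.008 = 258.157 g/mol.
Mass of Si per formula unit: 2 × 28.085 = 56.170 g.
Weight fraction Si = 56.170 / 258.157 = 0.2176.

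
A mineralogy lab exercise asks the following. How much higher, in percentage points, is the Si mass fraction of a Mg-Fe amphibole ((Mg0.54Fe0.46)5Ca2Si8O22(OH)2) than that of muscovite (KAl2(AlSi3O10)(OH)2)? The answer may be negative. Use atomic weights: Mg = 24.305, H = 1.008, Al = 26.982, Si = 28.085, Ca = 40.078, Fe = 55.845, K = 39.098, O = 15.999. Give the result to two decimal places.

4.24 percentage points

M((Mg0.54Fe0.46)5Ca2Si8O22(OH)2) = 884.895 g/mol, so wt% Si = 224.680/884.895 × 100 = 25.39%.
M(KAl2(AlSi3O10)(OH)2) = 398.303 g/mol, so wt% Si = 84.255/398.303 × 100 = 21.15%.
25.39 − 21.15 = 4.24 pp.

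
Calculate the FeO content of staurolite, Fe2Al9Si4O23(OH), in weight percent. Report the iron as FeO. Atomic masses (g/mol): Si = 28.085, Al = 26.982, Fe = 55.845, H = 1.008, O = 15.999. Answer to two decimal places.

M(Fe2Al9Si4O23(OH)) = 851.852 g/mol; M(FeO) = 71.844 g/mol.
Moles FeO per formula unit = 2 Fe ÷ 1 = 2.0000.
FeO fraction = (2.0000 × 71.844) / 851.852 = 143.688/851.852 = 0.1687.

16.87 wt%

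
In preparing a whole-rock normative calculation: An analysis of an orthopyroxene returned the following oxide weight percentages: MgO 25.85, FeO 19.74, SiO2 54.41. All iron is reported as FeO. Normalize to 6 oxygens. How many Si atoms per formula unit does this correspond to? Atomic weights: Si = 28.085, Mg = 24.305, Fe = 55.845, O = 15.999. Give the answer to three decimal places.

1.992 Si apfu

MgO (M=40.304): mol = 0.64138; Mg = 0.64138, O = 0.64138.
FeO (M=71.844): mol = 0.27476; Fe = 0.27476, O = 0.27476.
SiO2 (M=60.083): mol = 0.90558; Si = 0.90558, O = 1.81116.
ΣO = 2.72730; factor = 6/ΣO = 2.19998.
Si apfu = 0.90558 × 2.19998 = 1.992.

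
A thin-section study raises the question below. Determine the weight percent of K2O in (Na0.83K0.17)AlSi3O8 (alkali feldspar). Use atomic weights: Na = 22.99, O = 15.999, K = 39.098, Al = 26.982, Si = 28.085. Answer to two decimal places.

3.02 wt%

Formula mass = 264.957 g/mol.
0.17 K → 0.0850 mol K2O per formula unit; M(K2O) = 94.195, so K2O mass = 8.007 g.
8.007/264.957 × 100 = 3.02 wt%.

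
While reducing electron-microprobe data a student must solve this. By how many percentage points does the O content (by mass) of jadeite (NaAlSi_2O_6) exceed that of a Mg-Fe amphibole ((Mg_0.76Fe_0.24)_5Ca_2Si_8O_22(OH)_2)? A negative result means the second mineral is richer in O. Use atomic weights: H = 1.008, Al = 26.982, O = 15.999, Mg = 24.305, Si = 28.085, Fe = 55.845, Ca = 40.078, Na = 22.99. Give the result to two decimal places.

2.33 percentage points

First mineral: 95.994 g O in 202.136 g formula = 47.49 wt% O.
Second mineral: 383.976 g O in 850.201 g formula = 45.16 wt% O.
47.49% − 45.16% gives a difference of 2.33 percentage points.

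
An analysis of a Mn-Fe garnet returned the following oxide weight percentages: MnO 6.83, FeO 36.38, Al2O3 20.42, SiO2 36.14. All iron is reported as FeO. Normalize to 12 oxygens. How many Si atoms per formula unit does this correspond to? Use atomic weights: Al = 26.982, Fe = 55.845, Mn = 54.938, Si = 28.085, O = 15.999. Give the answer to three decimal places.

MnO (M=70.937): mol = 0.09628; Mn = 0.09628, O = 0.09628.
FeO (M=71.844): mol = 0.50637; Fe = 0.50637, O = 0.50637.
Al2O3 (M=101.961): mol = 0.20027; Al = 0.40054, O = 0.60081.
SiO2 (M=60.083): mol = 0.60150; Si = 0.60150, O = 1.20300.
ΣO = 2.40646; factor = 12/ΣO = 4.98658.
Si apfu = 0.60150 × 4.98658 = 2.999.

2.999 Si apfu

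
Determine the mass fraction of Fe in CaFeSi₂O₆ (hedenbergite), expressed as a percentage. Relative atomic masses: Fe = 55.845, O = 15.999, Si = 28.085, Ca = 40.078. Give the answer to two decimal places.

M(CaFeSi₂O₆) = 248.087 g/mol.
Fe contributes 1 × 55.845 = 55.845 g per mole.
55.845/248.087 = 0.2251 → 22.51%.

22.51 weight percent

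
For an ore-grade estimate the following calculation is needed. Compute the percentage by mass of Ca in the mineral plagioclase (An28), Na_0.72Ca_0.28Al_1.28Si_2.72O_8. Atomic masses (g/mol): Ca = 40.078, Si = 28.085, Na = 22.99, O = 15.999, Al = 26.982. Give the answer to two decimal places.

Molar mass of Na_0.72Ca_0.28Al_1.28Si_2.72O_8: 0.72·22.99 + 0.28·40.078 + 1.28·26.982 + 2.72·28.085 + 8·15.999 = 266.695 g/mol.
Mass of Ca per formula unit: 0.28 × 40.078 = 11.222 g.
Weight fraction Ca = 11.222 / 266.695 = 0.0421.

4.21 weight percent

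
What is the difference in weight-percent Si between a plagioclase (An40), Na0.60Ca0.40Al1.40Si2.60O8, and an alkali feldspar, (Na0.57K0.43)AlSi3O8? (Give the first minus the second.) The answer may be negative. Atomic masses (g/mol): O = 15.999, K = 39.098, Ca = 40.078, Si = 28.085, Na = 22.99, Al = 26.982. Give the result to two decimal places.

-4.12 percentage points

First mineral: 73.021 g Si in 268.613 g formula = 27.18 wt% Si.
Second mineral: 84.255 g Si in 269.145 g formula = 31.30 wt% Si.
27.18% − 31.30% gives a difference of -4.12 percentage points.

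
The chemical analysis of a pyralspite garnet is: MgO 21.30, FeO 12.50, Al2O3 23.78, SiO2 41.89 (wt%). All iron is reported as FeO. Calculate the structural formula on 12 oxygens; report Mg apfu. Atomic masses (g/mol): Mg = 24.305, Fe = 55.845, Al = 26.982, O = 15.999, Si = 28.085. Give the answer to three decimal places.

2.268 Mg apfu

MgO: 21.30/40.304 = 0.52848 mol → 0.52848 mol Mg, 0.52848 mol O.
FeO: 12.50/71.844 = 0.17399 mol → 0.17399 mol Fe, 0.17399 mol O.
Al2O3: 23.78/101.961 = 0.23323 mol → 0.46646 mol Al, 0.69969 mol O.
SiO2: 41.89/60.083 = 0.69720 mol → 0.69720 mol Si, 1.39440 mol O.
Total oxygen = 2.79656 mol. Normalization factor = 12/2.79656 = 4.29099.
Mg per 12 O = 0.52848 × 4.29099 = 2.268.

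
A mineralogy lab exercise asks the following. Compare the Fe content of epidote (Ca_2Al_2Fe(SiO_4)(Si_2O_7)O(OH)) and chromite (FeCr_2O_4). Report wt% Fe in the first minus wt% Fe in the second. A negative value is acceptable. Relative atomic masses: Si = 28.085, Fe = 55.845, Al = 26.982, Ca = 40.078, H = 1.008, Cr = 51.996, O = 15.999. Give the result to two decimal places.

M(Ca_2Al_2Fe(SiO_4)(Si_2O_7)O(OH)) = 483.215 g/mol, so wt% Fe = 55.845/483.215 × 100 = 11.56%.
M(FeCr_2O_4) = 223.833 g/mol, so wt% Fe = 55.845/223.833 × 100 = 24.95%.
11.56 − 24.95 = -13.39 pp.

-13.39 percentage points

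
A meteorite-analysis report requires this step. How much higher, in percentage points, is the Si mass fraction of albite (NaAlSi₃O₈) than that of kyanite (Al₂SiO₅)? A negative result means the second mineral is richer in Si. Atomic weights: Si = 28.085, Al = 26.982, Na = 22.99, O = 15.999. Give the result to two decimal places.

14.80 percentage points

First mineral: 84.255 g Si in 262.219 g formula = 32.13 wt% Si.
Second mineral: 28.085 g Si in 162.044 g formula = 17.33 wt% Si.
32.13% − 17.33% gives a difference of 14.80 percentage points.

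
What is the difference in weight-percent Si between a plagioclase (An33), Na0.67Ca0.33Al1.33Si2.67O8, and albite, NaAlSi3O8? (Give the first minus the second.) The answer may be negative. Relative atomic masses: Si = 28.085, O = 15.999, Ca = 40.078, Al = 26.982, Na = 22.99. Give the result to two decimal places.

-4.10 percentage points

Si in Na0.67Ca0.33Al1.33Si2.67O8: molar mass 267.494 g/mol; 2.67×28.085 = 74.987 g → 28.03 wt%.
Si in NaAlSi3O8: molar mass 262.219 g/mol; 3×28.085 = 84.255 g → 32.13 wt%.
Difference = 28.03 − 32.13 = -4.10 percentage points.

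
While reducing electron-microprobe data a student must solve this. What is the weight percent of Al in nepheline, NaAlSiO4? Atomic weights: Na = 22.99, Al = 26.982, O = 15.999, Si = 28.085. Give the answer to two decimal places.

M(NaAlSiO4) = 142.053 g/mol.
Al contributes 1 × 26.982 = 26.982 g per mole.
26.982/142.053 = 0.1899 → 18.99%.

18.99 mass %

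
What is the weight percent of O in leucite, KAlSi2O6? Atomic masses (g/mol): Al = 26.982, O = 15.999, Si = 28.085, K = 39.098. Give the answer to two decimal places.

Molar mass of KAlSi2O6: 1*39.098 + 1*26.982 + 2*28.085 + 6*15.999 = 218.244 g/mol.
Mass of O per formula unit: 6 × 15.999 = 95.994 g.
Weight fraction O = 95.994 / 218.244 = 0.4398.

43.98 wt%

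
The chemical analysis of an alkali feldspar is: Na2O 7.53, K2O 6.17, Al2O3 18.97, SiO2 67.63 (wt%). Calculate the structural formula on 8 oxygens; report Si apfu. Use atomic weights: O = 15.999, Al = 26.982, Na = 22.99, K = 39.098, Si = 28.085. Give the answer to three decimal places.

Na2O: 7.53/61.979 = 0.12149 mol → 0.24298 mol Na, 0.12149 mol O.
K2O: 6.17/94.195 = 0.06550 mol → 0.13100 mol K, 0.06550 mol O.
Al2O3: 18.97/101.961 = 0.18605 mol → 0.37210 mol Al, 0.55815 mol O.
SiO2: 67.63/60.083 = 1.12561 mol → 1.12561 mol Si, 2.25122 mol O.
Total oxygen = 2.99636 mol. Normalization factor = 8/2.99636 = 2.66991.
Si per 8 O = 1.12561 × 2.66991 = 3.005.

3.005 Si apfu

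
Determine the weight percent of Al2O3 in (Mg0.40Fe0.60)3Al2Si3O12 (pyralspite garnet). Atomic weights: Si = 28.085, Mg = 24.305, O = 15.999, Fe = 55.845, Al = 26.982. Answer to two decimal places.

Formula mass = 459.894 g/mol.
2 Al → 1.0000 mol Al2O3 per formula unit; M(Al2O3) = 101.961, so Al2O3 mass = 101.961 g.
101.961/459.894 × 100 = 22.17 wt%.

22.17 wt%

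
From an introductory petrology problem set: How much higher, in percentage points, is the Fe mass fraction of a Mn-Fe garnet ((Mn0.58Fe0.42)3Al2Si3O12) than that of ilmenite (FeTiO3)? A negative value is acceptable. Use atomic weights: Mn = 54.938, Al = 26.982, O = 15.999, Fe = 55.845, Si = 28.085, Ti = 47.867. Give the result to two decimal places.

-22.63 percentage points

M((Mn0.58Fe0.42)3Al2Si3O12) = 496.164 g/mol, so wt% Fe = 70.365/496.164 × 100 = 14.18%.
M(FeTiO3) = 151.709 g/mol, so wt% Fe = 55.845/151.709 × 100 = 36.81%.
14.18 − 36.81 = -22.63 pp.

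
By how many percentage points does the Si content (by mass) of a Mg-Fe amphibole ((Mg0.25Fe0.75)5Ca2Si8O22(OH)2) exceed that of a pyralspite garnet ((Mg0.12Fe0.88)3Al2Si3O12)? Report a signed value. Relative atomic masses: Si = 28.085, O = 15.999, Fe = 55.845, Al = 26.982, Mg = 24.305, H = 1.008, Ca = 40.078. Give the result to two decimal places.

6.82 percentage points

M((Mg0.25Fe0.75)5Ca2Si8O22(OH)2) = 930.628 g/mol, so wt% Si = 224.680/930.628 × 100 = 24.14%.
M((Mg0.12Fe0.88)3Al2Si3O12) = 486.388 g/mol, so wt% Si = 84.255/486.388 × 100 = 17.32%.
24.14 − 17.32 = 6.82 pp.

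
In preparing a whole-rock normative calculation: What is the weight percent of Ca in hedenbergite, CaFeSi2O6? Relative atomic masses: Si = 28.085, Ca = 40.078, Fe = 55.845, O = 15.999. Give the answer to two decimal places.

Molar mass of CaFeSi2O6: 1·40.078 + 1·55.845 + 2·28.085 + 6·15.999 = 248.087 g/mol.
Mass of Ca per formula unit: 1 × 40.078 = 40.078 g.
Weight fraction Ca = 40.078 / 248.087 = 0.1615.

16.15 weight percent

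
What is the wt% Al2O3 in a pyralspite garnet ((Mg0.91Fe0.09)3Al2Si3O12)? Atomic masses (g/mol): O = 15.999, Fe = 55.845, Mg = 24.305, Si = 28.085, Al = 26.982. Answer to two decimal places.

24.77 wt%

Molar mass of (Mg0.91Fe0.09)3Al2Si3O12 = 2.73·24.305 + 0.27·55.845 + 2·26.982 + 3·28.085 + 12·15.999 = 411.638 g/mol.
Each formula unit contains 2 Al, equivalent to 2/2 = 1.0000 mol Al2O3.
M(Al2O3) = 2×26.982 + 3×15.999 = 101.961 g/mol.
Mass of Al2O3 per formula unit = 1.0000 × 101.961 = 101.961 g.
Al2O3 wt% = 101.961 / 411.638 × 100 = 24.77%.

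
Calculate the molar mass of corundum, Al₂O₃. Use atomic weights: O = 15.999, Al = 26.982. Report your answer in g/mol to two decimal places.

101.96 g/mol

The formula mass is the sum 2(26.982) + 3(15.999).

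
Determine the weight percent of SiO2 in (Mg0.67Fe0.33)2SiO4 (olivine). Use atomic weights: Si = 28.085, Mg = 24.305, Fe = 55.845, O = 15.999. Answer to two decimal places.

M((Mg0.67Fe0.33)2SiO4) = 161.507 g/mol; M(SiO2) = 60.083 g/mol.
Moles SiO2 per formula unit = 1 Si ÷ 1 = 1.0000.
SiO2 fraction = (1.0000 × 60.083) / 161.507 = 60.083/161.507 = 0.3720.

37.20 wt%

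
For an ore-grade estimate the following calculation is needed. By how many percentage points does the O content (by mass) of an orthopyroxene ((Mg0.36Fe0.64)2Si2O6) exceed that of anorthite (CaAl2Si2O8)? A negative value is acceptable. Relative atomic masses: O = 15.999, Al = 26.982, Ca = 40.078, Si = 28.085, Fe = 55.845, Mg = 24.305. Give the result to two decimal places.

-6.20 percentage points

M((Mg0.36Fe0.64)2Si2O6) = 241.145 g/mol, so wt% O = 95.994/241.145 × 100 = 39.81%.
M(CaAl2Si2O8) = 278.204 g/mol, so wt% O = 127.992/278.204 × 100 = 46.01%.
39.81 − 46.01 = -6.20 pp.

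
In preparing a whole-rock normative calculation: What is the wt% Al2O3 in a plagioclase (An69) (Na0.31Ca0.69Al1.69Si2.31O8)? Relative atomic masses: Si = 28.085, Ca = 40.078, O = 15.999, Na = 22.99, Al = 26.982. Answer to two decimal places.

Formula mass = 273.249 g/mol.
1.69 Al → 0.8450 mol Al2O3 per formula unit; M(Al2O3) = 101.961, so Al2O3 mass = 86.157 g.
86.157/273.249 × 100 = 31.53 wt%.

31.53 wt%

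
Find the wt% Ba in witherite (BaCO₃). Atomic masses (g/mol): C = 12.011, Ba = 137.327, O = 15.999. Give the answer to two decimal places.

69.59 wt%

Formula mass = 1×137.327 + 1×12.011 + 3×15.999 = 197.335 g/mol, of which 137.327 g is Ba.
So Ba makes up 137.327/197.335 = 0.6959 of the mass, i.e. 69.59%.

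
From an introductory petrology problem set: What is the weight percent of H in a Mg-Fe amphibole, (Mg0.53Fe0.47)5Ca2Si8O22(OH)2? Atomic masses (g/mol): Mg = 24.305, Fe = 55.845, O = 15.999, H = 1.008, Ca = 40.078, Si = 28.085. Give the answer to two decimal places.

0.23 wt%

M((Mg0.53Fe0.47)5Ca2Si8O22(OH)2) = 886.472 g/mol.
H contributes 2 × 1.008 = 2.016 g per mole.
2.016/886.472 = 0.0023 → 0.23%.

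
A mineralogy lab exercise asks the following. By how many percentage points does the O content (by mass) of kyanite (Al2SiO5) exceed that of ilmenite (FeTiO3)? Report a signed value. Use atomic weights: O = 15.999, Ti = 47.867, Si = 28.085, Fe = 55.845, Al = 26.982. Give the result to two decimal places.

17.73 percentage points

First mineral: 79.995 g O in 162.044 g formula = 49.37 wt% O.
Second mineral: 47.997 g O in 151.709 g formula = 31.64 wt% O.
49.37% − 31.64% gives a difference of 17.73 percentage points.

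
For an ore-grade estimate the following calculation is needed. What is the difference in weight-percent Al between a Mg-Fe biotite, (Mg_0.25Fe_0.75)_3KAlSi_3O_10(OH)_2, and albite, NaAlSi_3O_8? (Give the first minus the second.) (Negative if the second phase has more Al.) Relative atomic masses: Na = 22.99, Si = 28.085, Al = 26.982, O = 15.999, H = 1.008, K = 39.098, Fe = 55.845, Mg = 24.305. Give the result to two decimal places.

M((Mg_0.25Fe_0.75)_3KAlSi_3O_10(OH)_2) = 488.219 g/mol, so wt% Al = 26.982/488.219 × 100 = 5.53%.
M(NaAlSi_3O_8) = 262.219 g/mol, so wt% Al = 26.982/262.219 × 100 = 10.29%.
5.53 − 10.29 = -4.76 pp.

-4.76 percentage points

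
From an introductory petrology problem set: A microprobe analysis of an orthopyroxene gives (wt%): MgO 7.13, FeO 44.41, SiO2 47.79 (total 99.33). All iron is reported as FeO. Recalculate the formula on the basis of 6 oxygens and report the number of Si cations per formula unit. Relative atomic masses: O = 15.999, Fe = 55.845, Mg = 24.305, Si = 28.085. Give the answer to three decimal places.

MgO (M=40.304): mol = 0.17691; Mg = 0.17691, O = 0.17691.
FeO (M=71.844): mol = 0.61814; Fe = 0.61814, O = 0.61814.
SiO2 (M=60.083): mol = 0.79540; Si = 0.79540, O = 1.59080.
ΣO = 2.38585; factor = 6/ΣO = 2.51483.
Si apfu = 0.79540 × 2.51483 = 2.000.

2.000 Si apfu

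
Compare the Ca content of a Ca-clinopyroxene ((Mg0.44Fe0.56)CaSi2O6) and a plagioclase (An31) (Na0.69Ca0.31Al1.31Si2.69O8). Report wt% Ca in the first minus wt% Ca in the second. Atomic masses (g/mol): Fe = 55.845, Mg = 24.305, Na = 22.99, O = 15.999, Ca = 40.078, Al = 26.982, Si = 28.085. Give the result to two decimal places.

12.46 percentage points

First mineral: 40.078 g Ca in 234.209 g formula = 17.11 wt% Ca.
Second mineral: 12.424 g Ca in 267.174 g formula = 4.65 wt% Ca.
17.11% − 4.65% gives a difference of 12.46 percentage points.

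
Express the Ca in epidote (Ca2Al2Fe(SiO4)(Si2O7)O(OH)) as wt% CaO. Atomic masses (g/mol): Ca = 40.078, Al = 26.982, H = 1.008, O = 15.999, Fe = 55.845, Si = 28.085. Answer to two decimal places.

Molar mass of Ca2Al2Fe(SiO4)(Si2O7)O(OH) = 2·40.078 + 2·26.982 + 1·55.845 + 3·28.085 + 13·15.999 + 1·1.008 = 483.215 g/mol.
Each formula unit contains 2 Ca, equivalent to 2/1 = 2.0000 mol CaO.
M(CaO) = 1×40.078 + 1×15.999 = 56.077 g/mol.
Mass of CaO per formula unit = 2.0000 × 56.077 = 112.154 g.
CaO wt% = 112.154 / 483.215 × 100 = 23.21%.

23.21 wt%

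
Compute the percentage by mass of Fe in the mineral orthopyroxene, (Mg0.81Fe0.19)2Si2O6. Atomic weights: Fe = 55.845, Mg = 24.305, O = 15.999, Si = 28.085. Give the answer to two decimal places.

9.97 wt%

Molar mass of (Mg0.81Fe0.19)2Si2O6: 1.62·24.305 + 0.38·55.845 + 2·28.085 + 6·15.999 = 212.759 g/mol.
Mass of Fe per formula unit: 0.38 × 55.845 = 21.221 g.
Weight fraction Fe = 21.221 / 212.759 = 0.0997.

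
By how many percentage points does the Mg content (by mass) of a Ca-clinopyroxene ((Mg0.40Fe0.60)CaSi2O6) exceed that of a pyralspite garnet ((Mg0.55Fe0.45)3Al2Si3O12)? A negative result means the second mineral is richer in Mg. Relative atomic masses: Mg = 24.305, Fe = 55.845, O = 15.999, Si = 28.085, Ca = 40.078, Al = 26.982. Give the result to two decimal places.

First mineral: 9.722 g Mg in 235.471 g formula = 4.13 wt% Mg.
Second mineral: 40.103 g Mg in 445.701 g formula = 9.00 wt% Mg.
4.13% − 9.00% gives a difference of -4.87 percentage points.

-4.87 percentage points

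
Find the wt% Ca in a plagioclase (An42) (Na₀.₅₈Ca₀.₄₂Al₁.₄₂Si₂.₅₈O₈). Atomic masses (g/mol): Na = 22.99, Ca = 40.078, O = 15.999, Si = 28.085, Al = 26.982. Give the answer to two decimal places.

6.26 weight percent

Molar mass of Na₀.₅₈Ca₀.₄₂Al₁.₄₂Si₂.₅₈O₈: 0.58*22.99 + 0.42*40.078 + 1.42*26.982 + 2.58*28.085 + 8*15.999 = 268.933 g/mol.
Mass of Ca per formula unit: 0.42 × 40.078 = 16.833 g.
Weight fraction Ca = 16.833 / 268.933 = 0.0626.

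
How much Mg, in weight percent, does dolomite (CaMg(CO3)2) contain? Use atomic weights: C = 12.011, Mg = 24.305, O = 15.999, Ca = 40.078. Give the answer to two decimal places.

M(CaMg(CO3)2) = 184.399 g/mol.
Mg contributes 1 × 24.305 = 24.305 g per mole.
24.305/184.399 = 0.1318 → 13.18%.

13.18 weight percent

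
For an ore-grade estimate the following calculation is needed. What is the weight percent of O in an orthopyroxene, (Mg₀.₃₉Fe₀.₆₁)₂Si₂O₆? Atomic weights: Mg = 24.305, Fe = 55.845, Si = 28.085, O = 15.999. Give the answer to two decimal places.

40.12 wt%

Formula mass = 0.78*24.305 + 1.22*55.845 + 2*28.085 + 6*15.999 = 239.253 g/mol, of which 95.994 g is O.
So O makes up 95.994/239.253 = 0.4012 of the mass, i.e. 40.12%.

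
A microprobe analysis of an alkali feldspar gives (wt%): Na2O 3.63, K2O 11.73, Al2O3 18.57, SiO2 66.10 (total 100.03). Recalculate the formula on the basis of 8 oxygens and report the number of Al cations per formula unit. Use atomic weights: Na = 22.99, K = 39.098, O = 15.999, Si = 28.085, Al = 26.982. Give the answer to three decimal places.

Na2O: 3.63/61.979 = 0.05857 mol → 0.11714 mol Na, 0.05857 mol O.
K2O: 11.73/94.195 = 0.12453 mol → 0.24906 mol K, 0.12453 mol O.
Al2O3: 18.57/101.961 = 0.18213 mol → 0.36426 mol Al, 0.54639 mol O.
SiO2: 66.10/60.083 = 1.10014 mol → 1.10014 mol Si, 2.20028 mol O.
Total oxygen = 2.92977 mol. Normalization factor = 8/2.92977 = 2.73059.
Al per 8 O = 0.36426 × 2.73059 = 0.995.

0.995 Al apfu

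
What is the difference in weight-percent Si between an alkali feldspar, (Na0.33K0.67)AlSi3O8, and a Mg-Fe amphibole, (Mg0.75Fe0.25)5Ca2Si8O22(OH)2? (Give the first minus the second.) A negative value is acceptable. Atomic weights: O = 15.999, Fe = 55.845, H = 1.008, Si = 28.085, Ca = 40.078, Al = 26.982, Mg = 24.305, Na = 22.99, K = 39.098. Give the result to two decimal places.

M((Na0.33K0.67)AlSi3O8) = 273.011 g/mol, so wt% Si = 84.255/273.011 × 100 = 30.86%.
M((Mg0.75Fe0.25)5Ca2Si8O22(OH)2) = 851.778 g/mol, so wt% Si = 224.680/851.778 × 100 = 26.38%.
30.86 − 26.38 = 4.48 pp.

4.48 percentage points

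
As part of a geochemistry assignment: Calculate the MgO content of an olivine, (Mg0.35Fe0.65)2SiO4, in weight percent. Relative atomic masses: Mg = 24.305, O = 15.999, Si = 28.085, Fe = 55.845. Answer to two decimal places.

Formula mass = 181.693 g/mol.
0.70 Mg → 0.7000 mol MgO per formula unit; M(MgO) = 40.304, so MgO mass = 28.213 g.
28.213/181.693 × 100 = 15.53 wt%.

15.53 wt%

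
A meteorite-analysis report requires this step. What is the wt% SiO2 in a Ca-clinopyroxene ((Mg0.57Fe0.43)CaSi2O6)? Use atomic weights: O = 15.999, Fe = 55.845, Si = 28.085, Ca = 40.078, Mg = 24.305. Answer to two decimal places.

52.22 wt%

Formula mass = 230.109 g/mol.
2 Si → 2.0000 mol SiO2 per formula unit; M(SiO2) = 60.083, so SiO2 mass = 120.166 g.
120.166/230.109 × 100 = 52.22 wt%.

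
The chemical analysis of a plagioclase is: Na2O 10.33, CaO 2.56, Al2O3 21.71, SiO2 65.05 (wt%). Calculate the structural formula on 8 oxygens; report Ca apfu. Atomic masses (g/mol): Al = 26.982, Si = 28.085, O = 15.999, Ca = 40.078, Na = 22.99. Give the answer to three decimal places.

0.121 Ca apfu

10.33 wt% Na2O ÷ 61.979 g/mol = 0.16667 mol, giving 0.33334 Na and 0.16667 O.
2.56 wt% CaO ÷ 56.077 g/mol = 0.04565 mol, giving 0.04565 Ca and 0.04565 O.
21.71 wt% Al2O3 ÷ 101.961 g/mol = 0.21292 mol, giving 0.42584 Al and 0.63876 O.
65.05 wt% SiO2 ÷ 60.083 g/mol = 1.08267 mol, giving 1.08267 Si and 2.16534 O.
Oxygen sums to 3.01642; scaling by 8/3.01642 = 2.65215 puts the formula on 8 O.
Ca: 0.04565 × 2.65215 = 0.121 atoms per formula unit.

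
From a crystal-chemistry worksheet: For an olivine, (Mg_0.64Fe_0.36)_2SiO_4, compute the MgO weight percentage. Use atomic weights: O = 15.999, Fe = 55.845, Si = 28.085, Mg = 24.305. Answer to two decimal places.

Formula mass = 163.400 g/mol.
1.28 Mg → 1.2800 mol MgO per formula unit; M(MgO) = 40.304, so MgO mass = 51.589 g.
51.589/163.400 × 100 = 31.57 wt%.

31.57 wt%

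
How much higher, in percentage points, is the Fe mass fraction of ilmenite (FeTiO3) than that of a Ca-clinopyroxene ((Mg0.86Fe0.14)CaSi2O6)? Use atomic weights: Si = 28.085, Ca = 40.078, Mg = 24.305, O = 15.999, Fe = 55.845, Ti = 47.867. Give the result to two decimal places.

First mineral: 55.845 g Fe in 151.709 g formula = 36.81 wt% Fe.
Second mineral: 7.818 g Fe in 220.963 g formula = 3.54 wt% Fe.
36.81% − 3.54% gives a difference of 33.27 percentage points.

33.27 percentage points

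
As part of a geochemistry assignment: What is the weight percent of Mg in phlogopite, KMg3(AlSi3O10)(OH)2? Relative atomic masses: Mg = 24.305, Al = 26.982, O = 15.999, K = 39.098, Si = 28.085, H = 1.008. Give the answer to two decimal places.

M(KMg3(AlSi3O10)(OH)2) = 417.254 g/mol.
Mg contributes 3 × 24.305 = 72.915 g per mole.
72.915/417.254 = 0.1747 → 17.47%.

17.47 wt%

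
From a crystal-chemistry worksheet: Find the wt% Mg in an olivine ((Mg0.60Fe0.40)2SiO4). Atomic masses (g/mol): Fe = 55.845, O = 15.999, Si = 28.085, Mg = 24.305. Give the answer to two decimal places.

M((Mg0.60Fe0.40)2SiO4) = 165.923 g/mol.
Mg contributes 1.20 × 24.305 = 29.166 g per mole.
29.166/165.923 = 0.1758 → 17.58%.

17.58 mass %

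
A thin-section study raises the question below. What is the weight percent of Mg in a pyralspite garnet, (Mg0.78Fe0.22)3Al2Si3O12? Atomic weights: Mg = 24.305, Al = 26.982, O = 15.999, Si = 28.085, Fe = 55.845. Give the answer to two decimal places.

13.42 weight percent

Formula mass = 2.34·24.305 + 0.66·55.845 + 2·26.982 + 3·28.085 + 12·15.999 = 423.938 g/mol, of which 56.874 g is Mg.
So Mg makes up 56.874/423.938 = 0.1342 of the mass, i.e. 13.42%.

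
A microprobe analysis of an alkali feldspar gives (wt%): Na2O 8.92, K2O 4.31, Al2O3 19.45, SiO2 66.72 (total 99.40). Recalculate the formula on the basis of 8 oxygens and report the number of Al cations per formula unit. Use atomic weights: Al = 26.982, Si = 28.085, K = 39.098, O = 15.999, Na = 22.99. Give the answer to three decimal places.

1.023 Al apfu

Na2O: 8.92/61.979 = 0.14392 mol → 0.28784 mol Na, 0.14392 mol O.
K2O: 4.31/94.195 = 0.04576 mol → 0.09152 mol K, 0.04576 mol O.
Al2O3: 19.45/101.961 = 0.19076 mol → 0.38152 mol Al, 0.57228 mol O.
SiO2: 66.72/60.083 = 1.11046 mol → 1.11046 mol Si, 2.22092 mol O.
Total oxygen = 2.98288 mol. Normalization factor = 8/2.98288 = 2.68197.
Al per 8 O = 0.38152 × 2.68197 = 1.023.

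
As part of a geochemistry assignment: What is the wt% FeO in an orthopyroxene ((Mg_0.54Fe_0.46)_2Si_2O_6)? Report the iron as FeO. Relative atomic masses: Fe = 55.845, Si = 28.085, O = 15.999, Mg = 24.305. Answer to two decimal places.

28.76 wt%

M((Mg_0.54Fe_0.46)_2Si_2O_6) = 229.791 g/mol; M(FeO) = 71.844 g/mol.
Moles FeO per formula unit = 0.92 Fe ÷ 1 = 0.9200.
FeO fraction = (0.9200 × 71.844) / 229.791 = 66.096/229.791 = 0.2876.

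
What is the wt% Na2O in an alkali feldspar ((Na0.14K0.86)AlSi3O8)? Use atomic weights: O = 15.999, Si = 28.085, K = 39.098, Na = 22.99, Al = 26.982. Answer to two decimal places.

M((Na0.14K0.86)AlSi3O8) = 276.072 g/mol; M(Na2O) = 61.979 g/mol.
Moles Na2O per formula unit = 0.14 Na ÷ 2 = 0.0700.
Na2O fraction = (0.0700 × 61.979) / 276.072 = 4.339/276.072 = 0.0157.

1.57 wt%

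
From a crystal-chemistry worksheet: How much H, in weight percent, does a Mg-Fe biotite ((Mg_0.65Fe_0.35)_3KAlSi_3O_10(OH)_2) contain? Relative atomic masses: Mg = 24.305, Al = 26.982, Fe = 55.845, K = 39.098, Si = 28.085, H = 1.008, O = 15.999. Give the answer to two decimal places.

0.45 weight percent

M((Mg_0.65Fe_0.35)_3KAlSi_3O_10(OH)_2) = 450.371 g/mol.
H contributes 2 × 1.008 = 2.016 g per mole.
2.016/450.371 = 0.0045 → 0.45%.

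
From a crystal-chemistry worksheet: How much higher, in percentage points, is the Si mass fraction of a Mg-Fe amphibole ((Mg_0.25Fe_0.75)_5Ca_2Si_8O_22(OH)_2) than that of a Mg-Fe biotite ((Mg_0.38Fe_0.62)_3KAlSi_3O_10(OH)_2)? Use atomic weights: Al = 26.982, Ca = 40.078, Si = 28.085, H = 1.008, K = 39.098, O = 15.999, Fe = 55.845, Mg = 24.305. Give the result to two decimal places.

6.44 percentage points

M((Mg_0.25Fe_0.75)_5Ca_2Si_8O_22(OH)_2) = 930.628 g/mol, so wt% Si = 224.680/930.628 × 100 = 24.14%.
M((Mg_0.38Fe_0.62)_3KAlSi_3O_10(OH)_2) = 475.918 g/mol, so wt% Si = 84.255/475.918 × 100 = 17.70%.
24.14 − 17.70 = 6.44 pp.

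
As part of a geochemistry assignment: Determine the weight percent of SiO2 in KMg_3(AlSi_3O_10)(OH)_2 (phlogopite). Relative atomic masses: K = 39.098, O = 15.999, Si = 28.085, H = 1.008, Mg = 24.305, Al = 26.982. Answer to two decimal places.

M(KMg_3(AlSi_3O_10)(OH)_2) = 417.254 g/mol; M(SiO2) = 60.083 g/mol.
Moles SiO2 per formula unit = 3 Si ÷ 1 = 3.0000.
SiO2 fraction = (3.0000 × 60.083) / 417.254 = 180.249/417.254 = 0.4320.

43.20 wt%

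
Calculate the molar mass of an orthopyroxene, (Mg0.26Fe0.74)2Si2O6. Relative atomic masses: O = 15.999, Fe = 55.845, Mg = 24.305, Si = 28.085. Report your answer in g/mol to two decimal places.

247.45 g/mol

M = 0.52(24.305) + 1.48(55.845) + 2(28.085) + 6(15.999)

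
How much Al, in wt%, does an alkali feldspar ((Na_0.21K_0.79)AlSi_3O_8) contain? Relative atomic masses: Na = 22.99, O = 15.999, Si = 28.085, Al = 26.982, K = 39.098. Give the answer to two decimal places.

9.81 wt%

Formula mass = 0.21×22.99 + 0.79×39.098 + 1×26.982 + 3×28.085 + 8×15.999 = 274.944 g/mol, of which 26.982 g is Al.
So Al makes up 26.982/274.944 = 0.0981 of the mass, i.e. 9.81%.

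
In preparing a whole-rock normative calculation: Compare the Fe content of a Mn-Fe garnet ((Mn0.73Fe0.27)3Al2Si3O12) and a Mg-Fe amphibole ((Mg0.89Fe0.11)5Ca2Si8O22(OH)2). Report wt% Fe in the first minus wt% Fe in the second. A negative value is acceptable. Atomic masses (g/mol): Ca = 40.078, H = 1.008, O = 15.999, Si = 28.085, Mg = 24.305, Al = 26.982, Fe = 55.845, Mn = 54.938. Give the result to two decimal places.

5.42 percentage points

Fe in (Mn0.73Fe0.27)3Al2Si3O12: molar mass 495.756 g/mol; 0.81×55.845 = 45.234 g → 9.12 wt%.
Fe in (Mg0.89Fe0.11)5Ca2Si8O22(OH)2: molar mass 829.700 g/mol; 0.55×55.845 = 30.715 g → 3.70 wt%.
Difference = 9.12 − 3.70 = 5.42 percentage points.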